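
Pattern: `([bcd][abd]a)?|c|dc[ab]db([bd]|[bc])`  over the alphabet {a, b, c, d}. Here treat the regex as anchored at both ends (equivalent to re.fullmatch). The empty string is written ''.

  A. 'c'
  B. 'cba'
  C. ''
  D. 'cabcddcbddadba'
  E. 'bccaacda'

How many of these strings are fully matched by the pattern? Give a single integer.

A → match
B → match
C → match
D → no match
E → no match
Total matched: 3

3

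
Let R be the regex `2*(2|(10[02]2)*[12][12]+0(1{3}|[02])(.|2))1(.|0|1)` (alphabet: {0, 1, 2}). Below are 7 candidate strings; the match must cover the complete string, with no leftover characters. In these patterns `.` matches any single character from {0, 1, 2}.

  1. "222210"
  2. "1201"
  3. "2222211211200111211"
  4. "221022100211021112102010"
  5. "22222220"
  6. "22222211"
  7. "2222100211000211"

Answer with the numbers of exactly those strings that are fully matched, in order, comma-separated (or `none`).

1 → match
2 → no match
3 → no match
4 → no match
5 → no match
6 → match
7 → no match

1, 6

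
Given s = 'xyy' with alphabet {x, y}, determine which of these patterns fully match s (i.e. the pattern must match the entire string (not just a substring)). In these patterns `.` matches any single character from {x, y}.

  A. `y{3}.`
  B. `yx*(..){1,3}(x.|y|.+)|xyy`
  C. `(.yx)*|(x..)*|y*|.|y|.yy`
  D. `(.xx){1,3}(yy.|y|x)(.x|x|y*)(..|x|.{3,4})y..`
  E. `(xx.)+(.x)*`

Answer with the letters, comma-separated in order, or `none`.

A → no match — must start with 'y'
B → match
C → match
D → no match
E → no match — must start with 'xx'

B, C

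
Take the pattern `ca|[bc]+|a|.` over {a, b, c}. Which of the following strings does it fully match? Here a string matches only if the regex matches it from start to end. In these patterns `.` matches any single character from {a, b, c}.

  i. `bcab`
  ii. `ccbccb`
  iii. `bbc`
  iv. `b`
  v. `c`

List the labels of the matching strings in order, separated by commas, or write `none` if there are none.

i → no match
ii → match
iii → match
iv → match
v → match

ii, iii, iv, v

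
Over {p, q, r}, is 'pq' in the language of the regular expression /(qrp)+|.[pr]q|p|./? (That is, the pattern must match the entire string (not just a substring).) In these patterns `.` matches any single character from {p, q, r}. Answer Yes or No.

No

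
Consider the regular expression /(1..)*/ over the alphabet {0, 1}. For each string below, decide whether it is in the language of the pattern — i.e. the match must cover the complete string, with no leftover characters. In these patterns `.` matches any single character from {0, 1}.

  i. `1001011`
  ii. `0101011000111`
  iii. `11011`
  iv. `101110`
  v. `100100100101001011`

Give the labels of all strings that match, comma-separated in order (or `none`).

iv

i → no match
ii → no match
iii → no match
iv → match
v → no match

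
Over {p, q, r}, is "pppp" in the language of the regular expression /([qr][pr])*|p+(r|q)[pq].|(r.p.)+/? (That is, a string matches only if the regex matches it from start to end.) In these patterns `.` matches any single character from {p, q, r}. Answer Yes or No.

No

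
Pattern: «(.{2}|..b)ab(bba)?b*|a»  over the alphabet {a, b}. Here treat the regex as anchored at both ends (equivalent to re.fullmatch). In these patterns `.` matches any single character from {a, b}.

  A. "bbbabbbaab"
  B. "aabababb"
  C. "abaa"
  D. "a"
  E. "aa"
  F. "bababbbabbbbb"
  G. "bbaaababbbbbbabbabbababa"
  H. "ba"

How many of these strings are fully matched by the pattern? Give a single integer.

A → no match
B → no match
C → no match
D → match
E → no match
F → match
G → no match
H → no match
Total matched: 2

2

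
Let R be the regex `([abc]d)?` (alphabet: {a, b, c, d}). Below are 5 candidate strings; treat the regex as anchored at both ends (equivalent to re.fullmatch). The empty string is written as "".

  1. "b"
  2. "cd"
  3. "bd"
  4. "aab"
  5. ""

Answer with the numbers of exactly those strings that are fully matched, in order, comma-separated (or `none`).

2, 3, 5

1 → no match
2 → match
3 → match
4 → no match
5 → match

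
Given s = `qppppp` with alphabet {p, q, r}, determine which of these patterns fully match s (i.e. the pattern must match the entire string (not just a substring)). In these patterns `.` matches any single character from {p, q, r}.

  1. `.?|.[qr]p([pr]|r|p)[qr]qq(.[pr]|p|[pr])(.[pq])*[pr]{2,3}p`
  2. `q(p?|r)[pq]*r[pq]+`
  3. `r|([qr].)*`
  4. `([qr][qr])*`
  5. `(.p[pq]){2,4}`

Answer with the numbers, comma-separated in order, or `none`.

1 → no match
2 → no match
3 → no match
4 → no match
5 → match

5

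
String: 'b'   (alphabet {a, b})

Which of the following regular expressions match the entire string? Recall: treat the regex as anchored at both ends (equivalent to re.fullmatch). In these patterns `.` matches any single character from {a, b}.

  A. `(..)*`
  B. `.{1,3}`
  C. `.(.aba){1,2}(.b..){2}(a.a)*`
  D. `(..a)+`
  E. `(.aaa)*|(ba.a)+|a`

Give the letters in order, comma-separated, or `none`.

B

A → no match
B → match
C → no match
D → no match — must end with 'a'
E → no match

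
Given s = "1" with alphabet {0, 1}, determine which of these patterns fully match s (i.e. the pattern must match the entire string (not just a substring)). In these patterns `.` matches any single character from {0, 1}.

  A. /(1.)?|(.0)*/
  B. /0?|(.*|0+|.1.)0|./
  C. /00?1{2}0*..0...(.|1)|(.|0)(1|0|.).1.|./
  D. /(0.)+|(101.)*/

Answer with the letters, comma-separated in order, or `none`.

A → no match
B → match
C → match
D → no match

B, C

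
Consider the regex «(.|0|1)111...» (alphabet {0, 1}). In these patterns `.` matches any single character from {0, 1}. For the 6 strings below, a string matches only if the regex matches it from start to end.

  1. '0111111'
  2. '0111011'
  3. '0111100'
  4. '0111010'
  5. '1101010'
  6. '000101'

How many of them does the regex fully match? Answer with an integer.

1 → match
2 → match
3 → match
4 → match
5 → no match
6 → no match
Total matched: 4

4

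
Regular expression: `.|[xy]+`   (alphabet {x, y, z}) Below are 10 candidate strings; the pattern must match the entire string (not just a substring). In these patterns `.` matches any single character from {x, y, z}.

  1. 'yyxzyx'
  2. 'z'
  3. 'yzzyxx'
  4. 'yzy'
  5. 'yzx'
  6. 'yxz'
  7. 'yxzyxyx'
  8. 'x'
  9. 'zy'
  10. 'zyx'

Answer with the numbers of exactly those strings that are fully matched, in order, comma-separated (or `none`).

1 → no match
2 → match
3 → no match
4 → no match
5 → no match
6 → no match
7 → no match
8 → match
9 → no match
10 → no match

2, 8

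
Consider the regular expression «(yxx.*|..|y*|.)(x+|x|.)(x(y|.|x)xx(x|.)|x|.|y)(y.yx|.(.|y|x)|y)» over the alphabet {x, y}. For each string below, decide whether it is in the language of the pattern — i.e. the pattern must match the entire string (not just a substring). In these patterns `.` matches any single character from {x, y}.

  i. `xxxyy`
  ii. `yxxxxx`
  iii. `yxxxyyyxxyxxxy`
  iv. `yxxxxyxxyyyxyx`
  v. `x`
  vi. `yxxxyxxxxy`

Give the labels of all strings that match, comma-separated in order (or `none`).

i, ii, iii, iv, vi

i → match
ii → match
iii → match
iv → match
v → no match
vi → match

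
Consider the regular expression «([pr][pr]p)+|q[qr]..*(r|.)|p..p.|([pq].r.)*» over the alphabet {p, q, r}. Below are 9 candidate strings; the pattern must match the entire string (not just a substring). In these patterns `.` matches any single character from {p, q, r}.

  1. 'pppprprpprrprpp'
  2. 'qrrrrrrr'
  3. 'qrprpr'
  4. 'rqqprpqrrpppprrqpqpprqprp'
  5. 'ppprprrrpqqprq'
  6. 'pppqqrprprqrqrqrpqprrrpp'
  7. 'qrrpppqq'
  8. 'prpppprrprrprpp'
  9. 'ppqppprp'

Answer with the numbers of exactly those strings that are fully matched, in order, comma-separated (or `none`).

1 → match
2 → match
3 → match
4 → no match
5 → no match
6 → no match
7 → match
8 → match
9 → no match

1, 2, 3, 7, 8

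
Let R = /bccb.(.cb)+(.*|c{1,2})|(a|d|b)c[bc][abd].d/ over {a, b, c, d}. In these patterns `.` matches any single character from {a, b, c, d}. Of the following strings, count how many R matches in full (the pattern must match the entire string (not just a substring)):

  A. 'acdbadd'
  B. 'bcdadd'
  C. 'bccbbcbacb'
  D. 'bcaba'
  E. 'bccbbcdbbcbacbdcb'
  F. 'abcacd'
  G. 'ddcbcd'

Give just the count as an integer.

A → no match
B → no match
C → no match
D → no match
E → no match
F → no match
G → no match
Total matched: 0

0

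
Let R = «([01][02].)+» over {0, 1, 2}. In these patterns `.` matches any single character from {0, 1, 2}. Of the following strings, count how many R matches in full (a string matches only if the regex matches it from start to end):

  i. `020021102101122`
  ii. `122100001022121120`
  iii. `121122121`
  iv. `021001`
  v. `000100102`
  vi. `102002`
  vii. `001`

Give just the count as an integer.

i → match
ii → match
iii. `121122121` → match
iv. `021001` → match
v. `000100102` → match
vi. `102002` → match
vii. `001` → match
Total matched: 7

7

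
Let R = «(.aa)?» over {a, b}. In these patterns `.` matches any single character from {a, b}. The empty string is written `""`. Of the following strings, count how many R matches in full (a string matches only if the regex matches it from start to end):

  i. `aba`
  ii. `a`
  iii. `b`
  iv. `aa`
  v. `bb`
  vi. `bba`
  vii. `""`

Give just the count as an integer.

1

i → no match
ii → no match
iii → no match
iv → no match
v → no match
vi → no match
vii → match
Total matched: 1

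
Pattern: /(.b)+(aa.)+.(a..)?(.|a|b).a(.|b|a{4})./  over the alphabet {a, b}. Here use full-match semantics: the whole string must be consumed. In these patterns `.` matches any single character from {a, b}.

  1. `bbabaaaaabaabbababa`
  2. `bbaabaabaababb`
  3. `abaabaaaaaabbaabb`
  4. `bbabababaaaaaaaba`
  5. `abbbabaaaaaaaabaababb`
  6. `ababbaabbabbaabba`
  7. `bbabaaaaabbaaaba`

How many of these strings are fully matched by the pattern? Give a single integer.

1 → match
2 → match
3 → match
4 → match
5 → match
6 → no match
7 → match
Total matched: 6

6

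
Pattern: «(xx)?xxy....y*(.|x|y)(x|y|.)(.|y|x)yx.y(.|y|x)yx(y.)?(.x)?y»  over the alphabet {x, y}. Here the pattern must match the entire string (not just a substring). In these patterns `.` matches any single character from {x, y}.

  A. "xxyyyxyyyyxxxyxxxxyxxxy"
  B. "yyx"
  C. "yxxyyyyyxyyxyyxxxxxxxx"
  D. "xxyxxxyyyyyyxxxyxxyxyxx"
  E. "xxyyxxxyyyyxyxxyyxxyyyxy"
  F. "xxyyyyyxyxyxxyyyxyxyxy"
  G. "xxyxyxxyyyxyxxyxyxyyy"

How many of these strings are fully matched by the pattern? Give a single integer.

A → no match
B. "yyx" → no match — must end with "y"
C → no match — must end with "y"
D → no match — must end with "y"
E → no match
F → match
G → match
Total matched: 2

2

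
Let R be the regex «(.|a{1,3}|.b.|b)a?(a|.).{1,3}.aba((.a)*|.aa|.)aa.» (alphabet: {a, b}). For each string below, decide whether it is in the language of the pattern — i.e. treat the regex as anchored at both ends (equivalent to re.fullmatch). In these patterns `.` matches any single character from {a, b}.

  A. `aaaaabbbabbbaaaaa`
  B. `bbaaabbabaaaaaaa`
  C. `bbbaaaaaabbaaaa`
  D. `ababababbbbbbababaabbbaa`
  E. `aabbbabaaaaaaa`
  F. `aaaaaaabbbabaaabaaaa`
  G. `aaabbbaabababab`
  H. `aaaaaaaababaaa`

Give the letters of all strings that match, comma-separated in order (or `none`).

A → no match
B → match
C → no match
D → no match
E → match
F → no match
G → no match
H → match

B, E, H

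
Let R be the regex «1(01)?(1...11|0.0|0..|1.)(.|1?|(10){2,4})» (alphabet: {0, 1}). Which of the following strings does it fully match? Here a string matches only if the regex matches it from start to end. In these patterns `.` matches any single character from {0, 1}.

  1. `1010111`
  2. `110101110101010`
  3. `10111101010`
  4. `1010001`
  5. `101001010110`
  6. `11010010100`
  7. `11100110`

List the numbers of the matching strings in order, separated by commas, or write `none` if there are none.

1, 2, 3, 4, 7

1 → match
2 → match
3 → match
4 → match
5 → no match
6 → no match
7 → match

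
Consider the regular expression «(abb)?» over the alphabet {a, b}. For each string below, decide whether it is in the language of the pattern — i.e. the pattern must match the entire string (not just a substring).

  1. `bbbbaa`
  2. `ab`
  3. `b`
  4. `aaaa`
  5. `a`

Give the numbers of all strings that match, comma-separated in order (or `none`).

none

1 → no match
2 → no match
3 → no match
4 → no match
5 → no match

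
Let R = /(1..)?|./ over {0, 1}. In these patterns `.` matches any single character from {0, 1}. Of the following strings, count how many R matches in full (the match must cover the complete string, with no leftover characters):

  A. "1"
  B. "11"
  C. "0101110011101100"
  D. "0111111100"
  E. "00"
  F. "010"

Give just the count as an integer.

1

A → match
B → no match
C → no match
D → no match
E → no match
F → no match
Total matched: 1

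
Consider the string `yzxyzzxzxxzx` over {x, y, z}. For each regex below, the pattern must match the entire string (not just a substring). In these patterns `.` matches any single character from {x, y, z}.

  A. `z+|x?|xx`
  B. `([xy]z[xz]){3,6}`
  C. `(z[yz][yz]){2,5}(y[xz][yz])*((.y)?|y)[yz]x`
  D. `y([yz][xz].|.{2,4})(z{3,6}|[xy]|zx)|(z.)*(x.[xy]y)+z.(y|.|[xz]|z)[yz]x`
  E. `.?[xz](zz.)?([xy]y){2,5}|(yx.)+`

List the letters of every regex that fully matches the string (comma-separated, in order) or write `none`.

B

A → no match
B → match
C → no match — must start with `z`
D → no match
E → no match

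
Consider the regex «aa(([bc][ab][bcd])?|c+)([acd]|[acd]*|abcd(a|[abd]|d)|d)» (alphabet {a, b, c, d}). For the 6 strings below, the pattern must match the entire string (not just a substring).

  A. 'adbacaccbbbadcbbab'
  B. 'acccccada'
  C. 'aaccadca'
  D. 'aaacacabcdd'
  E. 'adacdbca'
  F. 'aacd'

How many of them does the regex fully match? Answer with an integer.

A → no match — must start with 'aa'
B → no match — must start with 'aa'
C → match
D → no match
E → no match — must start with 'aa'
F → match
Total matched: 2

2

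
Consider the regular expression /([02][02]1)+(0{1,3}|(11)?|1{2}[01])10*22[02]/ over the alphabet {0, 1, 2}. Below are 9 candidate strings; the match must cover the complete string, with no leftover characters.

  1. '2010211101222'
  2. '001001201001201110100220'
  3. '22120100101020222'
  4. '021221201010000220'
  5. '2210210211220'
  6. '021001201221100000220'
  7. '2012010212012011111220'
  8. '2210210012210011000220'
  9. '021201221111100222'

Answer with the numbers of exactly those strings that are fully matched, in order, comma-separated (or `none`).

1, 2, 4, 5, 6, 7, 8, 9

1 → match
2 → match
3 → no match
4 → match
5 → match
6 → match
7 → match
8 → match
9 → match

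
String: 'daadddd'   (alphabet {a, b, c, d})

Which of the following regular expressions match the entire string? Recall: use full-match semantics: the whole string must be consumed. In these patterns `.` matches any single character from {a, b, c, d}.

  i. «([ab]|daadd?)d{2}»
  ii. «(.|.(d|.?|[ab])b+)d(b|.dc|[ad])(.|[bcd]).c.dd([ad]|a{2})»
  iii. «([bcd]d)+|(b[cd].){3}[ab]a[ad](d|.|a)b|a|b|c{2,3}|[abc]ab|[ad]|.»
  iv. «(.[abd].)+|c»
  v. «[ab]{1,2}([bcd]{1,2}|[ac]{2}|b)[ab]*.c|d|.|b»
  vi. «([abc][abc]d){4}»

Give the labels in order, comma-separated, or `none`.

i

i → match
ii → no match
iii → no match
iv → no match
v → no match
vi → no match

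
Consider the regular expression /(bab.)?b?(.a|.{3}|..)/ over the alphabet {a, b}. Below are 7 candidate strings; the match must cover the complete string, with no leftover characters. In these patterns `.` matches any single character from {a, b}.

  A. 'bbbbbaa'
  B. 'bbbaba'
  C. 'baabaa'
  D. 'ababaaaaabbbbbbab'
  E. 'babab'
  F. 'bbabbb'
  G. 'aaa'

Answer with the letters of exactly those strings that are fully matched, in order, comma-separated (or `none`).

A → no match
B → no match
C → no match
D → no match
E → no match
F → no match
G → match

G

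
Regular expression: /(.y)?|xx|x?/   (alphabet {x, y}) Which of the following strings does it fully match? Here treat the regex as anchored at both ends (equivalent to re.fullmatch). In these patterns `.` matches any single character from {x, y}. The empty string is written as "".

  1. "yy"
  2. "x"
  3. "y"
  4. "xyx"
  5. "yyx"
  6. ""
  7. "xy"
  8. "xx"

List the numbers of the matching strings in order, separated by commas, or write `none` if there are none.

1, 2, 6, 7, 8

1 → match
2 → match
3 → no match
4 → no match
5 → no match
6 → match
7 → match
8 → match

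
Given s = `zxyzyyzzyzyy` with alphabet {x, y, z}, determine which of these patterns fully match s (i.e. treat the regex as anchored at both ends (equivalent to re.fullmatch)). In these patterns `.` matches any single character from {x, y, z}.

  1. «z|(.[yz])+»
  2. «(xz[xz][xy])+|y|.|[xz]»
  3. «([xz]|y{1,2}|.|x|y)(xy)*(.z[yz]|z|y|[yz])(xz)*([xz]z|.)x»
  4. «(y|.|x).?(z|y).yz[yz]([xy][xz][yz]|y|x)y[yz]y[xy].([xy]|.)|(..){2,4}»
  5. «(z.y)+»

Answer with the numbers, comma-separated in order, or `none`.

1 → no match
2 → no match
3 → no match — must end with `x`
4 → no match
5 → match

5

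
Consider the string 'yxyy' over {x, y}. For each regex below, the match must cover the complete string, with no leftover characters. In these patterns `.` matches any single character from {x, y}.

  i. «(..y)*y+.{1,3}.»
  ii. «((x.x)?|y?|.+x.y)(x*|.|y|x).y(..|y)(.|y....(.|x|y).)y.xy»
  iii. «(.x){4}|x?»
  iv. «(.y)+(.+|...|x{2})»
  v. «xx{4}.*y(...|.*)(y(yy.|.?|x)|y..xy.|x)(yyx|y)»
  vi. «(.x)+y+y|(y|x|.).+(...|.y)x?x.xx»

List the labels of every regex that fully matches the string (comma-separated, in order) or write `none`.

i → match
ii → no match — must end with 'xy'
iii → no match
iv → no match
v → no match — must start with 'xx'
vi → match

i, vi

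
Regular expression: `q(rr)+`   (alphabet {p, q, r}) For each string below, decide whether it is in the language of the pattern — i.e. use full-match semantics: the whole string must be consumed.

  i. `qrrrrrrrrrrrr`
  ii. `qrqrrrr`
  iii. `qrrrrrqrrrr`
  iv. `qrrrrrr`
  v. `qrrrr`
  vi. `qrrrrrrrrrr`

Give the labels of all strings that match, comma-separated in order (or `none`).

i, iv, v, vi

i → match
ii → no match — must start with `qrr`
iii → no match
iv → match
v → match
vi → match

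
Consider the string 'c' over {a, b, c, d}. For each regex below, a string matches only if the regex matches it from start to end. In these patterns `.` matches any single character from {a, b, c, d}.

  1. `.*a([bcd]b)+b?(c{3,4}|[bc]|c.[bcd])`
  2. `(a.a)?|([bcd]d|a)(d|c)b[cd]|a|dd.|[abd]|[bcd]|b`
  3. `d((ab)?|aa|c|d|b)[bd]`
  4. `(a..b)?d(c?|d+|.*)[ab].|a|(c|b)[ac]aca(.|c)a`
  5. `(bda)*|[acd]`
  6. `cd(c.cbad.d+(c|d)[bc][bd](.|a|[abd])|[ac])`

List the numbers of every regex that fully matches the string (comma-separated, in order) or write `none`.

2, 5

1 → no match
2 → match
3 → no match — must start with 'd'
4 → no match
5 → match
6 → no match — must start with 'cd'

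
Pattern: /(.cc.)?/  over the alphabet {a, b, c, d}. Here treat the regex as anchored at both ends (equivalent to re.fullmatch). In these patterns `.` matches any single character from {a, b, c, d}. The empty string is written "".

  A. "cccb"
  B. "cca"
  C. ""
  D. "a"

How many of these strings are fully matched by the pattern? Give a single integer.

2

A → match
B → no match
C → match
D → no match
Total matched: 2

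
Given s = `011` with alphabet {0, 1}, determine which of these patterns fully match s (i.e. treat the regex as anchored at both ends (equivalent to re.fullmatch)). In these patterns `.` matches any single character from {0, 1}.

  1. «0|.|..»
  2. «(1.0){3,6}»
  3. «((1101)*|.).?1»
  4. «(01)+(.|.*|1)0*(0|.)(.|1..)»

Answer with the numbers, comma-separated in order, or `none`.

3

1 → no match
2 → no match — must start with `1`
3 → match
4 → no match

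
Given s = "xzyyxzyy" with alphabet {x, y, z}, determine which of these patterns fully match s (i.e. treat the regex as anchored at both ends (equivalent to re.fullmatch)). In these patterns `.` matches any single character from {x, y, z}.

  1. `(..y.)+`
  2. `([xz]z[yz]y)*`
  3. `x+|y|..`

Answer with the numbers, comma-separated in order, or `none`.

1 → match
2 → match
3 → no match

1, 2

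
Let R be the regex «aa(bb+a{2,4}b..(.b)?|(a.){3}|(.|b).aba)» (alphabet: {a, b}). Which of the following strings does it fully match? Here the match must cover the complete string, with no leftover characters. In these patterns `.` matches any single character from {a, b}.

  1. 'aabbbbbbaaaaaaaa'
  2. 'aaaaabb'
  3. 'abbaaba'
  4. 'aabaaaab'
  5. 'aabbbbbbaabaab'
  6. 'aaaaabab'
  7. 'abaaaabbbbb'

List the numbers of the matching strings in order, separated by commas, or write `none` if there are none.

6

1 → no match
2. 'aaaaabb' → no match
3. 'abbaaba' → no match — must start with 'aa'
4. 'aabaaaab' → no match
5 → no match
6. 'aaaaabab' → match
7. 'abaaaabbbbb' → no match — must start with 'aa'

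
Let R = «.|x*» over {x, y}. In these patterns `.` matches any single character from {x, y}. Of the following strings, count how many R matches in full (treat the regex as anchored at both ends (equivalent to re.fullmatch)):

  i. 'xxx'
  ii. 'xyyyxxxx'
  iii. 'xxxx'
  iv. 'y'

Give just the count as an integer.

3

i → match
ii → no match
iii → match
iv → match
Total matched: 3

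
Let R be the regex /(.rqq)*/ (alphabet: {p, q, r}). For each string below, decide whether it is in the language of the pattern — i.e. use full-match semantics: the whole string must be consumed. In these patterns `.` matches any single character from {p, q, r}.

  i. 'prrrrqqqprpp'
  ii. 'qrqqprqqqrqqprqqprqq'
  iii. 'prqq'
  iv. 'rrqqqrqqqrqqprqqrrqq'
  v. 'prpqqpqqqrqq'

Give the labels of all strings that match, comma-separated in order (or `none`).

ii, iii, iv

i. 'prrrrqqqprpp' → no match
ii → match
iii. 'prqq' → match
iv → match
v. 'prpqqpqqqrqq' → no match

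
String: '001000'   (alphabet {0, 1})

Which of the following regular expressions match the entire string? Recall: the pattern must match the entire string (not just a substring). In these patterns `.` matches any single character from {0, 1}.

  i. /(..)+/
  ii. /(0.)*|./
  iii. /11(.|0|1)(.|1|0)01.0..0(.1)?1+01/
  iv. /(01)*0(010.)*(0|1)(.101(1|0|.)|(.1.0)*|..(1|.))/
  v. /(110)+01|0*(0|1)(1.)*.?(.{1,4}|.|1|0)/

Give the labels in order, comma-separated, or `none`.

i, iv, v

i → match
ii → no match
iii → no match — must start with '11'
iv → match
v → match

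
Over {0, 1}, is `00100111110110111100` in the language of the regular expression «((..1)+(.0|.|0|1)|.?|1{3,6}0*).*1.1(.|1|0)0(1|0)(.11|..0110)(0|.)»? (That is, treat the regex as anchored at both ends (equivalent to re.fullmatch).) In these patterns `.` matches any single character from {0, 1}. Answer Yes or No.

No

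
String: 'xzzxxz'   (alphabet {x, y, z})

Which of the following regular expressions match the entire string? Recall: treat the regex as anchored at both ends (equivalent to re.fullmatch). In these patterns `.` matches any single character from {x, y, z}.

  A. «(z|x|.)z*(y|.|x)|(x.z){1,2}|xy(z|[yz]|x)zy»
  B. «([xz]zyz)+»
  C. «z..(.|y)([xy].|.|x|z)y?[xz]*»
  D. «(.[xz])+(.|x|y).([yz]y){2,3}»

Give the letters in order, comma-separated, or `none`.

A

A → match
B → no match — must end with 'zyz'
C → no match — must start with 'z'
D → no match — must end with 'y'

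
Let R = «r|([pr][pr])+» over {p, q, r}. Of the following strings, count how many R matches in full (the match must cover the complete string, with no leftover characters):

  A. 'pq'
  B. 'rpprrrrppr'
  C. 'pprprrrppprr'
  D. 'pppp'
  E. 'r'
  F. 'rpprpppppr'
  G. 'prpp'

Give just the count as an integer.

A. 'pq' → no match
B. 'rpprrrrppr' → match
C. 'pprprrrppprr' → match
D. 'pppp' → match
E. 'r' → match
F. 'rpprpppppr' → match
G. 'prpp' → match
Total matched: 6

6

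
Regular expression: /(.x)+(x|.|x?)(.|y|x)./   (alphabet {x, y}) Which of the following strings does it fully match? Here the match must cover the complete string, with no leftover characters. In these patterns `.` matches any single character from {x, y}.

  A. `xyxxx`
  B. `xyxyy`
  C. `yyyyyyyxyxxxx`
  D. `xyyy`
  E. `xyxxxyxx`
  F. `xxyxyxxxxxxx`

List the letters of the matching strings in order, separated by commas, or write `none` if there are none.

F

A → no match
B → no match
C → no match
D → no match
E → no match
F → match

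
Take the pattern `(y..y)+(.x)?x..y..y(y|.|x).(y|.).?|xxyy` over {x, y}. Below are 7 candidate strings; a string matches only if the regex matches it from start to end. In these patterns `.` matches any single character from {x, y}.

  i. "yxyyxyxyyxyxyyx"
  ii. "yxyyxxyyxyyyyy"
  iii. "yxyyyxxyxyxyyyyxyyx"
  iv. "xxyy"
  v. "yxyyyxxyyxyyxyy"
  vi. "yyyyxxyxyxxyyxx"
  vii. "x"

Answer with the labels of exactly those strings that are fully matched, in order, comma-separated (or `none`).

i → match
ii → match
iii → match
iv → match
v → no match
vi → no match
vii → no match

i, ii, iii, iv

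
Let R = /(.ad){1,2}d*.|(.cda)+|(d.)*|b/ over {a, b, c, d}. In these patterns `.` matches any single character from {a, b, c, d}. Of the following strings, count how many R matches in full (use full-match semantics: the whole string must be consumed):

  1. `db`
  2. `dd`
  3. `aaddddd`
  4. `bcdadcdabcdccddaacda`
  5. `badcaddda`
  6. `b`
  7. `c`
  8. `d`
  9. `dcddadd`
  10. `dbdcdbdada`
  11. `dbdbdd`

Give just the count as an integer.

1. `db` → match
2. `dd` → match
3. `aaddddd` → match
4 → no match
5. `badcaddda` → match
6. `b` → match
7. `c` → no match
8. `d` → no match
9. `dcddadd` → no match
10. `dbdcdbdada` → match
11. `dbdbdd` → match
Total matched: 7

7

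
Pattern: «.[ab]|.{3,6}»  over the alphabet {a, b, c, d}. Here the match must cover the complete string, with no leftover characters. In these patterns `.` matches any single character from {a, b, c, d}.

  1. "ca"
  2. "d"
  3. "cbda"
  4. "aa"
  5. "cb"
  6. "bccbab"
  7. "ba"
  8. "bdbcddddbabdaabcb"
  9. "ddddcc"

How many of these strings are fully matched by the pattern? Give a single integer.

1 → match
2 → no match
3 → match
4 → match
5 → match
6 → match
7 → match
8 → no match
9 → match
Total matched: 7

7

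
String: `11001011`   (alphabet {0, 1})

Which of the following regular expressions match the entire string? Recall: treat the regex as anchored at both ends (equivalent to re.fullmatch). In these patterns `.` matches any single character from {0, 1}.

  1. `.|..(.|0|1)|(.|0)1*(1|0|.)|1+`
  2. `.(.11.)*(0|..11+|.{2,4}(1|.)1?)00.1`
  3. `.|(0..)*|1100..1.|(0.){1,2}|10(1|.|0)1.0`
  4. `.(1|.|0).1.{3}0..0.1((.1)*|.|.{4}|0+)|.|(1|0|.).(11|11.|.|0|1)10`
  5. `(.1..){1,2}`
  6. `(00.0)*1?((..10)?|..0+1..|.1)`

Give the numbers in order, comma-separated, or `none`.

3

1 → no match
2 → no match
3 → match
4 → no match
5 → no match
6 → no match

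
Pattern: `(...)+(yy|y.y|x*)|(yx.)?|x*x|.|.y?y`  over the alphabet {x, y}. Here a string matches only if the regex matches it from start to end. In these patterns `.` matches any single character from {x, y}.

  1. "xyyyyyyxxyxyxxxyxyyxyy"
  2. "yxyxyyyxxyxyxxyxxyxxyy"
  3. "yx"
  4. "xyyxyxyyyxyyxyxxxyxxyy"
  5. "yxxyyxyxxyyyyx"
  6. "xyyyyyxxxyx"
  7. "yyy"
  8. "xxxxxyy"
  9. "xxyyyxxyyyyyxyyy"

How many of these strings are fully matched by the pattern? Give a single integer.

1 → no match
2 → no match
3 → no match
4 → no match
5 → no match
6 → no match
7 → match
8 → no match
9 → no match
Total matched: 1

1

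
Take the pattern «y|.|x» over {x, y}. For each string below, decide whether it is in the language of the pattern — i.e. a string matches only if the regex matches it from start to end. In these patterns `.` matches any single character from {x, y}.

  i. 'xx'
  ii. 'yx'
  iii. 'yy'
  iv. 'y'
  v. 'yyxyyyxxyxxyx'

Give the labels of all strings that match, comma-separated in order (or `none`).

i → no match
ii → no match
iii → no match
iv → match
v → no match

iv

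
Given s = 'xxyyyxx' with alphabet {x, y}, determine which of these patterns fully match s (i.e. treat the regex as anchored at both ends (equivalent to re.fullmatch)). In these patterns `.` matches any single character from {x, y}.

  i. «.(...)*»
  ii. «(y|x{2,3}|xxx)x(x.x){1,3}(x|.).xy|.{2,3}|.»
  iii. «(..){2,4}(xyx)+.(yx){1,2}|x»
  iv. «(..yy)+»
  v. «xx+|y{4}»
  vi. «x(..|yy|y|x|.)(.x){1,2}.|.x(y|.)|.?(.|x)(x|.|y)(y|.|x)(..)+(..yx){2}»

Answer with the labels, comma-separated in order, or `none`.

i

i → match
ii → no match
iii → no match
iv → no match — must end with 'yy'
v → no match
vi → no match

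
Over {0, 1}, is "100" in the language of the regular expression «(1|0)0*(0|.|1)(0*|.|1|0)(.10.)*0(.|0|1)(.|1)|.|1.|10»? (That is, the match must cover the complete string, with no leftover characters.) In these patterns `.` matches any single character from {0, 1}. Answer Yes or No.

No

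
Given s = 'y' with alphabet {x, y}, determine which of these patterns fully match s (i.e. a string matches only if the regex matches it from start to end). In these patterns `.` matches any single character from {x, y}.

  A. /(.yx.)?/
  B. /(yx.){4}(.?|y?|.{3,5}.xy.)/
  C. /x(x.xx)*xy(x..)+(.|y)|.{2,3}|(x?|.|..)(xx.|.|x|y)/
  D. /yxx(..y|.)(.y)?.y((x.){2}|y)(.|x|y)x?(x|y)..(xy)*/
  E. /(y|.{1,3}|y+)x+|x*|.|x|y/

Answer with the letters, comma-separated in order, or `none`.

C, E

A → no match
B → no match — must start with 'yx'
C → match
D → no match — must start with 'yxx'
E → match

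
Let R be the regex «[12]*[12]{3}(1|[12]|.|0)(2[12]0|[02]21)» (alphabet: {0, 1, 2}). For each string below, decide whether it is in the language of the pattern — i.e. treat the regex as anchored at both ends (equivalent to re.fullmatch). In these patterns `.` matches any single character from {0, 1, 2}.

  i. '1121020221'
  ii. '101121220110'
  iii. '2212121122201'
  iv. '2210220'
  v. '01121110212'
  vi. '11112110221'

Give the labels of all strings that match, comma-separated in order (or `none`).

i → no match
ii → no match
iii → no match
iv → match
v → no match
vi → match

iv, vi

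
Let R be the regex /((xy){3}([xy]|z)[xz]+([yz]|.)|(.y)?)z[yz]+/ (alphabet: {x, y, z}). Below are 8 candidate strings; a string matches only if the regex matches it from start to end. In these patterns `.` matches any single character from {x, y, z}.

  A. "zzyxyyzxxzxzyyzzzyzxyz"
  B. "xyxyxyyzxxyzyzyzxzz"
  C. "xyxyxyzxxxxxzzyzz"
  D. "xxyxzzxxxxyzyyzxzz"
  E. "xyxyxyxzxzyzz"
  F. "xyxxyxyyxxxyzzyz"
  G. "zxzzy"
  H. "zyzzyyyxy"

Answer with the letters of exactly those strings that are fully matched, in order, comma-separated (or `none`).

A → no match
B → no match
C → match
D → no match
E → match
F → no match
G → no match
H → no match

C, E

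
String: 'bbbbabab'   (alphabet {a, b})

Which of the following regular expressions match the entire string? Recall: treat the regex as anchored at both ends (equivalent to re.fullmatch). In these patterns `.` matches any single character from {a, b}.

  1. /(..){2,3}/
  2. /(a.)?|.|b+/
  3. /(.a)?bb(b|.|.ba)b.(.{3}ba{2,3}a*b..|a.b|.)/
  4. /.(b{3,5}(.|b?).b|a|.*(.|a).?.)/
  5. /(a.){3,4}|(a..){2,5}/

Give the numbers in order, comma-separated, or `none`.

3, 4

1 → no match
2 → no match
3 → match
4 → match
5 → no match — must start with 'a'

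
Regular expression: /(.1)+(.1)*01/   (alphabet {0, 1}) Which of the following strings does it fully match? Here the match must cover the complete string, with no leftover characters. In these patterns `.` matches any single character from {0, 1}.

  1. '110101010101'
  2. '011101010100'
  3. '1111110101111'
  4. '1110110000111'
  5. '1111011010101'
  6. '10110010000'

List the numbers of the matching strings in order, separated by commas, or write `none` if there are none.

1 → match
2 → no match — must end with '01'
3 → no match — must end with '01'
4 → no match — must end with '01'
5 → no match
6 → no match — must end with '01'

1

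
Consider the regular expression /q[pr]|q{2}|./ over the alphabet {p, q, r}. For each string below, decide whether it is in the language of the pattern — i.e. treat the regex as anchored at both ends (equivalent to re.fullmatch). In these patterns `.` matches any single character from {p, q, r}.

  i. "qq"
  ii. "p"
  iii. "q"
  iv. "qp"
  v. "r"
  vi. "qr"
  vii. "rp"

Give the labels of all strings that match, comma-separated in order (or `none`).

i, ii, iii, iv, v, vi

i → match
ii → match
iii → match
iv → match
v → match
vi → match
vii → no match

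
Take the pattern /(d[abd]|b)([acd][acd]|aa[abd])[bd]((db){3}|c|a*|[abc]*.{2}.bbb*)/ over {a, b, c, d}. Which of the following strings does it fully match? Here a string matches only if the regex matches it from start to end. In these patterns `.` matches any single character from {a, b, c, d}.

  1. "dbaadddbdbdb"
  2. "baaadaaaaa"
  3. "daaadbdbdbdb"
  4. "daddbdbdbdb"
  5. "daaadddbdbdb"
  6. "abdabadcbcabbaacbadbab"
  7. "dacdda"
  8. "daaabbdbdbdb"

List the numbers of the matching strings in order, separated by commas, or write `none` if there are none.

1 → match
2 → match
3 → match
4 → match
5 → match
6 → no match
7 → match
8 → match

1, 2, 3, 4, 5, 7, 8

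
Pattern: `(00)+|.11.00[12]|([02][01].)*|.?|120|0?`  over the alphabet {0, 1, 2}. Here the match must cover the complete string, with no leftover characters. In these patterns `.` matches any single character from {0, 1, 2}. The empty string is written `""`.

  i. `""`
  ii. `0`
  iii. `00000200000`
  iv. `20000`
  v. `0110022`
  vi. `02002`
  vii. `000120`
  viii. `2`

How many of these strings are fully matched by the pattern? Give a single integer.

3

i. `""` → match
ii. `0` → match
iii. `00000200000` → no match
iv. `20000` → no match
v. `0110022` → no match
vi. `02002` → no match
vii. `000120` → no match
viii. `2` → match
Total matched: 3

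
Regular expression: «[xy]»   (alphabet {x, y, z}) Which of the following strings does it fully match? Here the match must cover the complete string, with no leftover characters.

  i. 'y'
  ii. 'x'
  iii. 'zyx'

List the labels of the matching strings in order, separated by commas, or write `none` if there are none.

i, ii

i → match
ii → match
iii → no match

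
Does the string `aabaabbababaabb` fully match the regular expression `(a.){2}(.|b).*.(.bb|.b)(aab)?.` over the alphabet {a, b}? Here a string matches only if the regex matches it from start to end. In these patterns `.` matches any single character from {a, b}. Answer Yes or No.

No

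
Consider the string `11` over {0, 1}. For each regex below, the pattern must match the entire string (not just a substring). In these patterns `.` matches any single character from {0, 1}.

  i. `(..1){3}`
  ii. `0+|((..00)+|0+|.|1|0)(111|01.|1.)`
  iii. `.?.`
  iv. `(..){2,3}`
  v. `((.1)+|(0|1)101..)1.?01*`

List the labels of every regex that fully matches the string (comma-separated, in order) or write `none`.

iii

i → no match
ii → no match
iii → match
iv → no match
v → no match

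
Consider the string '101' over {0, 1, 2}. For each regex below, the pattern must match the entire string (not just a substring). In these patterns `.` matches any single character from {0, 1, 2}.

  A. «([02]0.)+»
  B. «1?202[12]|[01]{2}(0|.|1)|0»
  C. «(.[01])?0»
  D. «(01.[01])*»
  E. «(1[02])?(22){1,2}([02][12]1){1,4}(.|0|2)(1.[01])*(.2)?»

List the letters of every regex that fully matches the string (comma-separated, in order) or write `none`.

A → no match
B → match
C → no match — must end with '0'
D → no match
E → no match

B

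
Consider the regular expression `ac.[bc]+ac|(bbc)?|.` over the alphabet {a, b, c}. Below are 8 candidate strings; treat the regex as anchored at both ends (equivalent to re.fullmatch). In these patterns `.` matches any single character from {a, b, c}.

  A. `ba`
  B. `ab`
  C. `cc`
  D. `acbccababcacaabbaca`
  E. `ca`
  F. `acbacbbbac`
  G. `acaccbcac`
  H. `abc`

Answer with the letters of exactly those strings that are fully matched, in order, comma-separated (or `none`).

A. `ba` → no match
B. `ab` → no match
C. `cc` → no match
D → no match
E. `ca` → no match
F. `acbacbbbac` → no match
G. `acaccbcac` → match
H. `abc` → no match

G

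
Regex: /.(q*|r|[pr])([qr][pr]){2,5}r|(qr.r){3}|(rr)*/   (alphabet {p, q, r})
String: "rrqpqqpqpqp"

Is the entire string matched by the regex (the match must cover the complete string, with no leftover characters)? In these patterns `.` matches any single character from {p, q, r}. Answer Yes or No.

No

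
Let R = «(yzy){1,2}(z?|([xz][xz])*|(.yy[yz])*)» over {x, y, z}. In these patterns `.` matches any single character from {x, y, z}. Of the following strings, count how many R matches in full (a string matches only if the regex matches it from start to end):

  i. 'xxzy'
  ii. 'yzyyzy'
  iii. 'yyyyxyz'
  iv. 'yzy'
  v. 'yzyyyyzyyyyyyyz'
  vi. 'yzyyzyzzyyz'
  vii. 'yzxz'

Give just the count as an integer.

i → no match — must start with 'yzy'
ii → match
iii → no match — must start with 'yzy'
iv → match
v → match
vi → no match
vii → no match — must start with 'yzy'
Total matched: 3

3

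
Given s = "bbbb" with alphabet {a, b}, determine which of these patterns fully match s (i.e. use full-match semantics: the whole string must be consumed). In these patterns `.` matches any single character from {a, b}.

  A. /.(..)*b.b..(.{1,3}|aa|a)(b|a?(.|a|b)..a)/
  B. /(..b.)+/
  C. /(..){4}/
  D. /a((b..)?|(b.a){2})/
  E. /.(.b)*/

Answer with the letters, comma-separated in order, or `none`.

A → no match
B → match
C → no match
D → no match — must start with "a"
E → no match

B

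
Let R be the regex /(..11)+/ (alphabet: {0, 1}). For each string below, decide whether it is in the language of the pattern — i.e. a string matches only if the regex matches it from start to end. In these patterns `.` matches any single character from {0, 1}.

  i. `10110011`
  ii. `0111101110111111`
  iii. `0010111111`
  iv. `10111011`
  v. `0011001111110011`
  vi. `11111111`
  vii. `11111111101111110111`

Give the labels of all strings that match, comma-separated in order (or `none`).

i, ii, iv, v, vi, vii

i. `10110011` → match
ii → match
iii. `0010111111` → no match
iv. `10111011` → match
v → match
vi. `11111111` → match
vii → match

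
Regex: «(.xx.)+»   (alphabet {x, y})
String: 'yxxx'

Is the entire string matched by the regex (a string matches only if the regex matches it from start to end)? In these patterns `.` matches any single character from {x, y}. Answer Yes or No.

Yes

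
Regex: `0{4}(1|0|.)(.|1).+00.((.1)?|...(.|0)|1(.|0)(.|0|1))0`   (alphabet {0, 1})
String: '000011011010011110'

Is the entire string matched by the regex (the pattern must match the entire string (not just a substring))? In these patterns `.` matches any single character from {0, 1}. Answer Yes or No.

Yes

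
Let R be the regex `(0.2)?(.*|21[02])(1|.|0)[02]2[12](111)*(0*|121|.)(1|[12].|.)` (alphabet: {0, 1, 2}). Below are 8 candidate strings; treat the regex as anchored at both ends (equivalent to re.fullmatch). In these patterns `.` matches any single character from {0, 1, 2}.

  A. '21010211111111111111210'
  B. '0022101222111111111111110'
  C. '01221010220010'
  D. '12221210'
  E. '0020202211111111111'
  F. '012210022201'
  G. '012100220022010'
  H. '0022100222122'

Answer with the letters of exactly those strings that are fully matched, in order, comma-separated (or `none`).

A, B, C, D, E, F, G, H

A → match
B → match
C → match
D → match
E → match
F → match
G → match
H → match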